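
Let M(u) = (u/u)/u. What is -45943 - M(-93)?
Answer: -4272698/93 ≈ -45943.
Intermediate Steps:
M(u) = 1/u
-45943 - M(-93) = -45943 - 1/(-93) = -45943 - 1*(-1/93) = -45943 + 1/93 = -4272698/93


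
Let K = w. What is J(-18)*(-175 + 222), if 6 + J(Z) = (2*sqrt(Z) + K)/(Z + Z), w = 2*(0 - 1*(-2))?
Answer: -2585/9 - 47*I*sqrt(2)/6 ≈ -287.22 - 11.078*I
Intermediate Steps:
w = 4 (w = 2*(0 + 2) = 2*2 = 4)
K = 4
J(Z) = -6 + (4 + 2*sqrt(Z))/(2*Z) (J(Z) = -6 + (2*sqrt(Z) + 4)/(Z + Z) = -6 + (4 + 2*sqrt(Z))/((2*Z)) = -6 + (4 + 2*sqrt(Z))*(1/(2*Z)) = -6 + (4 + 2*sqrt(Z))/(2*Z))
J(-18)*(-175 + 222) = (-6 + 1/sqrt(-18) + 2/(-18))*(-175 + 222) = (-6 - I*sqrt(2)/6 + 2*(-1/18))*47 = (-6 - I*sqrt(2)/6 - 1/9)*47 = (-55/9 - I*sqrt(2)/6)*47 = -2585/9 - 47*I*sqrt(2)/6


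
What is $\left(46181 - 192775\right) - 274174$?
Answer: $-420768$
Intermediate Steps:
$\left(46181 - 192775\right) - 274174 = -146594 - 274174 = -420768$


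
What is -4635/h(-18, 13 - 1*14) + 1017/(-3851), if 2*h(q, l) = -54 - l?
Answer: 35644869/204103 ≈ 174.64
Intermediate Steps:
h(q, l) = -27 - l/2 (h(q, l) = (-54 - l)/2 = -27 - l/2)
-4635/h(-18, 13 - 1*14) + 1017/(-3851) = -4635/(-27 - (13 - 1*14)/2) + 1017/(-3851) = -4635/(-27 - (13 - 14)/2) + 1017*(-1/3851) = -4635/(-27 - ½*(-1)) - 1017/3851 = -4635/(-27 + ½) - 1017/3851 = -4635/(-53/2) - 1017/3851 = -4635*(-2/53) - 1017/3851 = 9270/53 - 1017/3851 = 35644869/204103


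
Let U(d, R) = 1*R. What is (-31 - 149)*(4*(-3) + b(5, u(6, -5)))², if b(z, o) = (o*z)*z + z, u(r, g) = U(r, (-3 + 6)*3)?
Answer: -8554320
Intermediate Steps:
U(d, R) = R
u(r, g) = 9 (u(r, g) = (-3 + 6)*3 = 3*3 = 9)
b(z, o) = z + o*z² (b(z, o) = o*z² + z = z + o*z²)
(-31 - 149)*(4*(-3) + b(5, u(6, -5)))² = (-31 - 149)*(4*(-3) + 5*(1 + 9*5))² = -180*(-12 + 5*(1 + 45))² = -180*(-12 + 5*46)² = -180*(-12 + 230)² = -180*218² = -180*47524 = -8554320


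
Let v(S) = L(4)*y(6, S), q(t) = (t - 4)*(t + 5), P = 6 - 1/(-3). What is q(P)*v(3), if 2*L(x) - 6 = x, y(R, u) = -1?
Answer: -1190/9 ≈ -132.22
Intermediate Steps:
P = 19/3 (P = 6 - 1*(-1/3) = 6 + 1/3 = 19/3 ≈ 6.3333)
L(x) = 3 + x/2
q(t) = (-4 + t)*(5 + t)
v(S) = -5 (v(S) = (3 + (1/2)*4)*(-1) = (3 + 2)*(-1) = 5*(-1) = -5)
q(P)*v(3) = (-20 + 19/3 + (19/3)**2)*(-5) = (-20 + 19/3 + 361/9)*(-5) = (238/9)*(-5) = -1190/9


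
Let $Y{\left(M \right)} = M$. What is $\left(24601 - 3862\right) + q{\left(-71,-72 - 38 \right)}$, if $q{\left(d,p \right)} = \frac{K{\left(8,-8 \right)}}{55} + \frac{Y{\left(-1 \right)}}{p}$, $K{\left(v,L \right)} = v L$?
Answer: $\frac{2281163}{110} \approx 20738.0$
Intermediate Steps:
$K{\left(v,L \right)} = L v$
$q{\left(d,p \right)} = - \frac{64}{55} - \frac{1}{p}$ ($q{\left(d,p \right)} = \frac{\left(-8\right) 8}{55} - \frac{1}{p} = \left(-64\right) \frac{1}{55} - \frac{1}{p} = - \frac{64}{55} - \frac{1}{p}$)
$\left(24601 - 3862\right) + q{\left(-71,-72 - 38 \right)} = \left(24601 - 3862\right) - \left(\frac{64}{55} + \frac{1}{-72 - 38}\right) = 20739 - \left(\frac{64}{55} + \frac{1}{-72 - 38}\right) = 20739 - \frac{127}{110} = \frac{2281163}{110}$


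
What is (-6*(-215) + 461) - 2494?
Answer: -743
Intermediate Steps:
(-6*(-215) + 461) - 2494 = (1290 + 461) - 2494 = 1751 - 2494 = -743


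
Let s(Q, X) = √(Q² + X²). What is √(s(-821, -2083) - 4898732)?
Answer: √(-4898732 + √5012930) ≈ 2212.8*I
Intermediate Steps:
√(s(-821, -2083) - 4898732) = √(√((-821)² + (-2083)²) - 4898732) = √(√(674041 + 4338889) - 4898732) = √(√5012930 - 4898732) = √(-4898732 + √5012930)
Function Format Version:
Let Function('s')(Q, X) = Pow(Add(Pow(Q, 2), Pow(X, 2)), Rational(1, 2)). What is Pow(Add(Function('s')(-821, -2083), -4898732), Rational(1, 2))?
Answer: Pow(Add(-4898732, Pow(5012930, Rational(1, 2))), Rational(1, 2)) ≈ Mul(2212.8, I)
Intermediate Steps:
Pow(Add(Function('s')(-821, -2083), -4898732), Rational(1, 2)) = Pow(Add(Pow(Add(Pow(-821, 2), Pow(-2083, 2)), Rational(1, 2)), -4898732), Rational(1, 2)) = Pow(Add(Pow(Add(674041, 4338889), Rational(1, 2)), -4898732), Rational(1, 2)) = Pow(Add(Pow(5012930, Rational(1, 2)), -4898732), Rational(1, 2)) = Pow(Add(-4898732, Pow(5012930, Rational(1, 2))), Rational(1, 2))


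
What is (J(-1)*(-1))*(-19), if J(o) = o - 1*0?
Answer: -19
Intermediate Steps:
J(o) = o (J(o) = o + 0 = o)
(J(-1)*(-1))*(-19) = -1*(-1)*(-19) = 1*(-19) = -19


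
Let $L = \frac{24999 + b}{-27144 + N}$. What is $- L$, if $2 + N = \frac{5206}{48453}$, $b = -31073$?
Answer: $- \frac{147151761}{657649966} \approx -0.22375$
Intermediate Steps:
$N = - \frac{91700}{48453}$ ($N = -2 + \frac{5206}{48453} = - \frac{91700}{48453} \approx -1.8926$)
$L = \frac{147151761}{657649966}$ ($L = \frac{24999 - 31073}{-27144 - \frac{91700}{48453}} = - \frac{6074}{- \frac{1315299932}{48453}} = \left(-6074\right) \left(- \frac{48453}{1315299932}\right) = \frac{147151761}{657649966} \approx 0.22375$)
$- L = \left(-1\right) \frac{147151761}{657649966} = - \frac{147151761}{657649966}$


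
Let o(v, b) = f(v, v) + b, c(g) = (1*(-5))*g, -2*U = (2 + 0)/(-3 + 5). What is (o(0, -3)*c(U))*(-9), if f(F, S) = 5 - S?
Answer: -45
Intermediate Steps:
U = -½ (U = -(2 + 0)/(2*(-3 + 5)) = -1/2 = -½*1 = -½ ≈ -0.50000)
c(g) = -5*g
o(v, b) = 5 + b - v (o(v, b) = (5 - v) + b = 5 + b - v)
(o(0, -3)*c(U))*(-9) = ((5 - 3 - 1*0)*(-5*(-½)))*(-9) = ((5 - 3 + 0)*(5/2))*(-9) = (2*(5/2))*(-9) = 5*(-9) = -45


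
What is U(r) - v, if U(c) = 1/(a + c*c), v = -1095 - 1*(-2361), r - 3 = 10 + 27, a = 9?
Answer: -2036993/1609 ≈ -1266.0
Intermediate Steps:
r = 40 (r = 3 + (10 + 27) = 3 + 37 = 40)
v = 1266 (v = -1095 + 2361 = 1266)
U(c) = 1/(9 + c**2) (U(c) = 1/(9 + c*c) = 1/(9 + c**2))
U(r) - v = 1/(9 + 40**2) - 1*1266 = 1/(9 + 1600) - 1266 = 1/1609 - 1266 = -2036993/1609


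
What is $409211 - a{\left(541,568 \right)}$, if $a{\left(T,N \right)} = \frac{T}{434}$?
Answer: $\frac{177597033}{434} \approx 4.0921 \cdot 10^{5}$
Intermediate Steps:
$a{\left(T,N \right)} = \frac{T}{434}$ ($a{\left(T,N \right)} = T \frac{1}{434} = \frac{T}{434}$)
$409211 - a{\left(541,568 \right)} = 409211 - \frac{1}{434} \cdot 541 = 409211 - \frac{541}{434} = \frac{177597033}{434}$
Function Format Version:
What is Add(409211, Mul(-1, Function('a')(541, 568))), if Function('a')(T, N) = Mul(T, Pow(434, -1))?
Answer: Rational(177597033, 434) ≈ 4.0921e+5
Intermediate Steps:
Function('a')(T, N) = Mul(Rational(1, 434), T) (Function('a')(T, N) = Mul(T, Rational(1, 434)) = Mul(Rational(1, 434), T))
Add(409211, Mul(-1, Function('a')(541, 568))) = Add(409211, Mul(-1, Mul(Rational(1, 434), 541))) = Add(409211, Mul(-1, Rational(541, 434))) = Add(409211, Rational(-541, 434)) = Rational(177597033, 434)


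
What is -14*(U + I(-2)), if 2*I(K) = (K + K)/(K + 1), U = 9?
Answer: -154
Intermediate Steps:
I(K) = K/(1 + K) (I(K) = ((K + K)/(K + 1))/2 = ((2*K)/(1 + K))/2 = (2*K/(1 + K))/2 = K/(1 + K))
-14*(U + I(-2)) = -14*(9 - 2/(1 - 2)) = -14*(9 - 2/(-1)) = -14*(9 - 2*(-1)) = -14*(9 + 2) = -14*11 = -154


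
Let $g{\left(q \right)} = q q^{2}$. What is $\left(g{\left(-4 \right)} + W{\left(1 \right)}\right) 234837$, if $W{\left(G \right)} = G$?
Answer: $-14794731$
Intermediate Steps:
$g{\left(q \right)} = q^{3}$
$\left(g{\left(-4 \right)} + W{\left(1 \right)}\right) 234837 = \left(\left(-4\right)^{3} + 1\right) 234837 = \left(-64 + 1\right) 234837 = \left(-63\right) 234837 = -14794731$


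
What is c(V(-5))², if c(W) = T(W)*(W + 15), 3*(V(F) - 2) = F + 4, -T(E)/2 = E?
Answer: 250000/81 ≈ 3086.4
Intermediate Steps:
T(E) = -2*E
V(F) = 10/3 + F/3 (V(F) = 2 + (F + 4)/3 = 2 + (4 + F)/3 = 2 + (4/3 + F/3) = 10/3 + F/3)
c(W) = -2*W*(15 + W) (c(W) = (-2*W)*(W + 15) = (-2*W)*(15 + W) = -2*W*(15 + W))
c(V(-5))² = (-2*(10/3 + (⅓)*(-5))*(15 + (10/3 + (⅓)*(-5))))² = (-2*(10/3 - 5/3)*(15 + (10/3 - 5/3)))² = (-2*5/3*(15 + 5/3))² = (-2*5/3*50/3)² = (-500/9)² = 250000/81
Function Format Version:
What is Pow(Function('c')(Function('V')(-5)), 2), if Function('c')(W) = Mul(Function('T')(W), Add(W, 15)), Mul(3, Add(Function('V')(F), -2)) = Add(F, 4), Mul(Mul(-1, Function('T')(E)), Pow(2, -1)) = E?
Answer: Rational(250000, 81) ≈ 3086.4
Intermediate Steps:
Function('T')(E) = Mul(-2, E)
Function('V')(F) = Add(Rational(10, 3), Mul(Rational(1, 3), F)) (Function('V')(F) = Add(2, Mul(Rational(1, 3), Add(F, 4))) = Add(2, Mul(Rational(1, 3), Add(4, F))) = Add(2, Add(Rational(4, 3), Mul(Rational(1, 3), F))) = Add(Rational(10, 3), Mul(Rational(1, 3), F)))
Function('c')(W) = Mul(-2, W, Add(15, W)) (Function('c')(W) = Mul(Mul(-2, W), Add(W, 15)) = Mul(Mul(-2, W), Add(15, W)) = Mul(-2, W, Add(15, W)))
Pow(Function('c')(Function('V')(-5)), 2) = Pow(Mul(-2, Add(Rational(10, 3), Mul(Rational(1, 3), -5)), Add(15, Add(Rational(10, 3), Mul(Rational(1, 3), -5)))), 2) = Pow(Mul(-2, Add(Rational(10, 3), Rational(-5, 3)), Add(15, Add(Rational(10, 3), Rational(-5, 3)))), 2) = Pow(Mul(-2, Rational(5, 3), Add(15, Rational(5, 3))), 2) = Pow(Mul(-2, Rational(5, 3), Rational(50, 3)), 2) = Pow(Rational(-500, 9), 2) = Rational(250000, 81)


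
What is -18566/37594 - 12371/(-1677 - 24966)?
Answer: -14789282/500808471 ≈ -0.029531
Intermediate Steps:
-18566/37594 - 12371/(-1677 - 24966) = -18566*1/37594 - 12371/(-26643) = -9283/18797 - 12371*(-1/26643) = -9283/18797 + 12371/26643 = -14789282/500808471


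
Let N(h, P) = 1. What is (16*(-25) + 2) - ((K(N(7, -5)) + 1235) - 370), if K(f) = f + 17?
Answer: -1281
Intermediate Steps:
K(f) = 17 + f
(16*(-25) + 2) - ((K(N(7, -5)) + 1235) - 370) = (16*(-25) + 2) - (((17 + 1) + 1235) - 370) = (-400 + 2) - ((18 + 1235) - 370) = -398 - (1253 - 370) = -398 - 1*883 = -398 - 883 = -1281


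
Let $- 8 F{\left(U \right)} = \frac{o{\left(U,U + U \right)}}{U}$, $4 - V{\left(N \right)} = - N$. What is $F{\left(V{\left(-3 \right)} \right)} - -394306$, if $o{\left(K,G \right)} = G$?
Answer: $\frac{1577223}{4} \approx 3.9431 \cdot 10^{5}$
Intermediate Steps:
$V{\left(N \right)} = 4 + N$ ($V{\left(N \right)} = 4 - - N = 4 + N$)
$F{\left(U \right)} = - \frac{1}{4}$ ($F{\left(U \right)} = - \frac{\left(U + U\right) \frac{1}{U}}{8} = - \frac{2 U \frac{1}{U}}{8} = \left(- \frac{1}{8}\right) 2 = - \frac{1}{4}$)
$F{\left(V{\left(-3 \right)} \right)} - -394306 = - \frac{1}{4} - -394306 = - \frac{1}{4} + 394306 = \frac{1577223}{4}$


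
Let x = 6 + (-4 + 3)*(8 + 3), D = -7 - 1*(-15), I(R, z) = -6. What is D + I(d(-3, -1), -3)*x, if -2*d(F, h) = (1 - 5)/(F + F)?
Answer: 38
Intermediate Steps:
d(F, h) = 1/F (d(F, h) = -(1 - 5)/(2*(F + F)) = -(-2)/(2*F) = -(-2)*1/(2*F) = -(-1)/F = 1/F)
D = 8 (D = -7 + 15 = 8)
x = -5 (x = 6 - 1*11 = 6 - 11 = -5)
D + I(d(-3, -1), -3)*x = 8 - 6*(-5) = 8 + 30 = 38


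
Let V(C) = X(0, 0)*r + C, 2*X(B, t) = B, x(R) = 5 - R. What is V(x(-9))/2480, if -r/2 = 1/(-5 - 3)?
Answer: 7/1240 ≈ 0.0056452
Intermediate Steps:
X(B, t) = B/2
r = ¼ (r = -2/(-5 - 3) = -2/(-8) = -2*(-⅛) = ¼ ≈ 0.25000)
V(C) = C (V(C) = ((½)*0)*(¼) + C = 0*(¼) + C = 0 + C = C)
V(x(-9))/2480 = (5 - 1*(-9))/2480 = (5 + 9)*(1/2480) = 14*(1/2480) = 7/1240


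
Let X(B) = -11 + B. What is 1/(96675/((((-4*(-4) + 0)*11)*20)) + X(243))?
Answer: 704/182663 ≈ 0.0038541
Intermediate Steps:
1/(96675/((((-4*(-4) + 0)*11)*20)) + X(243)) = 1/(96675/((((-4*(-4) + 0)*11)*20)) + (-11 + 243)) = 1/(96675/((((16 + 0)*11)*20)) + 232) = 1/(96675/(((16*11)*20)) + 232) = 1/(96675/((176*20)) + 232) = 1/(96675/3520 + 232) = 1/(96675*(1/3520) + 232) = 1/(19335/704 + 232) = 1/(182663/704) = 704/182663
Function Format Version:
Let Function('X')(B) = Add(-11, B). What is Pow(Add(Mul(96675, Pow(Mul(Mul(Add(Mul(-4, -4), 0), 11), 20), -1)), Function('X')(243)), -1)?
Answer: Rational(704, 182663) ≈ 0.0038541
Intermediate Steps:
Pow(Add(Mul(96675, Pow(Mul(Mul(Add(Mul(-4, -4), 0), 11), 20), -1)), Function('X')(243)), -1) = Pow(Add(Mul(96675, Pow(Mul(Mul(Add(Mul(-4, -4), 0), 11), 20), -1)), Add(-11, 243)), -1) = Pow(Add(Mul(96675, Pow(Mul(Mul(Add(16, 0), 11), 20), -1)), 232), -1) = Pow(Add(Mul(96675, Pow(Mul(Mul(16, 11), 20), -1)), 232), -1) = Pow(Add(Mul(96675, Pow(Mul(176, 20), -1)), 232), -1) = Pow(Add(Mul(96675, Pow(3520, -1)), 232), -1) = Pow(Add(Mul(96675, Rational(1, 3520)), 232), -1) = Pow(Add(Rational(19335, 704), 232), -1) = Pow(Rational(182663, 704), -1) = Rational(704, 182663)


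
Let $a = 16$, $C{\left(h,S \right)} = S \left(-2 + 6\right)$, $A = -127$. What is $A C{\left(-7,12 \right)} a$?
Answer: $-97536$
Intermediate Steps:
$C{\left(h,S \right)} = 4 S$ ($C{\left(h,S \right)} = S 4 = 4 S$)
$A C{\left(-7,12 \right)} a = - 127 \cdot 4 \cdot 12 \cdot 16 = \left(-127\right) 48 \cdot 16 = \left(-6096\right) 16 = -97536$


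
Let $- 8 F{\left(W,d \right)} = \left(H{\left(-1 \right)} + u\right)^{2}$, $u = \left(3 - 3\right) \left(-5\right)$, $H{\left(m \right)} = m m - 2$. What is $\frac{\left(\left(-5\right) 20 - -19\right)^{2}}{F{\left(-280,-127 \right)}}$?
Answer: $-52488$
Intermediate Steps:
$H{\left(m \right)} = -2 + m^{2}$ ($H{\left(m \right)} = m^{2} - 2 = -2 + m^{2}$)
$u = 0$ ($u = 0 \left(-5\right) = 0$)
$F{\left(W,d \right)} = - \frac{1}{8}$ ($F{\left(W,d \right)} = - \frac{\left(\left(-2 + \left(-1\right)^{2}\right) + 0\right)^{2}}{8} = - \frac{\left(\left(-2 + 1\right) + 0\right)^{2}}{8} = - \frac{\left(-1 + 0\right)^{2}}{8} = - \frac{\left(-1\right)^{2}}{8} = \left(- \frac{1}{8}\right) 1 = - \frac{1}{8}$)
$\frac{\left(\left(-5\right) 20 - -19\right)^{2}}{F{\left(-280,-127 \right)}} = \frac{\left(\left(-5\right) 20 - -19\right)^{2}}{- \frac{1}{8}} = \left(-100 + \left(-28 + 47\right)\right)^{2} \left(-8\right) = \left(-100 + 19\right)^{2} \left(-8\right) = \left(-81\right)^{2} \left(-8\right) = 6561 \left(-8\right) = -52488$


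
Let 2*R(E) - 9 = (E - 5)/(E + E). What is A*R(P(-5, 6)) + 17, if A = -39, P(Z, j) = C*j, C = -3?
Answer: -4103/24 ≈ -170.96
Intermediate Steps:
P(Z, j) = -3*j
R(E) = 9/2 + (-5 + E)/(4*E) (R(E) = 9/2 + ((E - 5)/(E + E))/2 = 9/2 + ((-5 + E)/((2*E)))/2 = 9/2 + ((-5 + E)*(1/(2*E)))/2 = 9/2 + ((-5 + E)/(2*E))/2 = 9/2 + (-5 + E)/(4*E))
A*R(P(-5, 6)) + 17 = -39*(-5 + 19*(-3*6))/(4*((-3*6))) + 17 = -39*(-5 + 19*(-18))/(4*(-18)) + 17 = -39*(-1)*(-5 - 342)/(4*18) + 17 = -39*(-1)*(-347)/(4*18) + 17 = -39*347/72 + 17 = -4511/24 + 17 = -4103/24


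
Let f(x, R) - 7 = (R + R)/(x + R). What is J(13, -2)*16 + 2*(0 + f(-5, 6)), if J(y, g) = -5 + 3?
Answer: 6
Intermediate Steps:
J(y, g) = -2
f(x, R) = 7 + 2*R/(R + x) (f(x, R) = 7 + (R + R)/(x + R) = 7 + (2*R)/(R + x) = 7 + 2*R/(R + x))
J(13, -2)*16 + 2*(0 + f(-5, 6)) = -2*16 + 2*(0 + (7*(-5) + 9*6)/(6 - 5)) = -32 + 2*(0 + (-35 + 54)/1) = -32 + 2*(0 + 1*19) = -32 + 2*(0 + 19) = -32 + 2*19 = -32 + 38 = 6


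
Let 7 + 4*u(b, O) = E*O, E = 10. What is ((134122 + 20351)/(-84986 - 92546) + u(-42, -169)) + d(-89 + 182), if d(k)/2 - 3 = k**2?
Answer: 749135326/44383 ≈ 16879.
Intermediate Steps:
u(b, O) = -7/4 + 5*O/2 (u(b, O) = -7/4 + (10*O)/4 = -7/4 + 5*O/2)
d(k) = 6 + 2*k**2
((134122 + 20351)/(-84986 - 92546) + u(-42, -169)) + d(-89 + 182) = ((134122 + 20351)/(-84986 - 92546) + (-7/4 + (5/2)*(-169))) + (6 + 2*(-89 + 182)**2) = (154473/(-177532) + (-7/4 - 845/2)) + (6 + 2*93**2) = (154473*(-1/177532) - 1697/4) + (6 + 2*8649) = (-154473/177532 - 1697/4) + (6 + 17298) = -18868106/44383 + 17304 = 749135326/44383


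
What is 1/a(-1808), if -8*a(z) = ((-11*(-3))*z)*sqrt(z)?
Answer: -I*sqrt(113)/3371016 ≈ -3.1534e-6*I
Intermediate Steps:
a(z) = -33*z**(3/2)/8 (a(z) = -(-11*(-3))*z*sqrt(z)/8 = -33*z*sqrt(z)/8 = -33*z**(3/2)/8)
1/a(-1808) = 1/(-(-29832)*I*sqrt(113)) = 1/(29832*I*sqrt(113)) = -I*sqrt(113)/3371016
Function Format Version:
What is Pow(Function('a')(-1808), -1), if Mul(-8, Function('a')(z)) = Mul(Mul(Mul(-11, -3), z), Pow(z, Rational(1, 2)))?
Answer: Mul(Rational(-1, 3371016), I, Pow(113, Rational(1, 2))) ≈ Mul(-3.1534e-6, I)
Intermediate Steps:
Function('a')(z) = Mul(Rational(-33, 8), Pow(z, Rational(3, 2))) (Function('a')(z) = Mul(Rational(-1, 8), Mul(Mul(Mul(-11, -3), z), Pow(z, Rational(1, 2)))) = Mul(Rational(-1, 8), Mul(Mul(33, z), Pow(z, Rational(1, 2)))) = Mul(Rational(-1, 8), Mul(33, Pow(z, Rational(3, 2)))) = Mul(Rational(-33, 8), Pow(z, Rational(3, 2))))
Pow(Function('a')(-1808), -1) = Pow(Mul(Rational(-33, 8), Pow(-1808, Rational(3, 2))), -1) = Pow(Mul(Rational(-33, 8), Mul(-7232, I, Pow(113, Rational(1, 2)))), -1) = Pow(Mul(29832, I, Pow(113, Rational(1, 2))), -1) = Mul(Rational(-1, 3371016), I, Pow(113, Rational(1, 2)))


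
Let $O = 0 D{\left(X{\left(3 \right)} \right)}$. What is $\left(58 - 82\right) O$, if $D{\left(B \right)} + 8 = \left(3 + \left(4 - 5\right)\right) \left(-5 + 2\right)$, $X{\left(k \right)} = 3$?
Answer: $0$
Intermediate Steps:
$D{\left(B \right)} = -14$ ($D{\left(B \right)} = -8 + \left(3 + \left(4 - 5\right)\right) \left(-5 + 2\right) = -8 + \left(3 - 1\right) \left(-3\right) = -8 + 2 \left(-3\right) = -8 - 6 = -14$)
$O = 0$ ($O = 0 \left(-14\right) = 0$)
$\left(58 - 82\right) O = \left(58 - 82\right) 0 = \left(-24\right) 0 = 0$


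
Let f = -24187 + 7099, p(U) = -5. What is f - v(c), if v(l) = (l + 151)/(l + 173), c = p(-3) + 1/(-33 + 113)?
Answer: -229691489/13441 ≈ -17089.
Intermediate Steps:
c = -399/80 (c = -5 + 1/(-33 + 113) = -5 + 1/80 = -399/80 ≈ -4.9875)
v(l) = (151 + l)/(173 + l)
f = -17088
f - v(c) = -17088 - (151 - 399/80)/(173 - 399/80) = -17088 - 11681/(13441/80*80) = -17088 - 80*11681/(13441*80) = -17088 - 1*11681/13441 = -17088 - 11681/13441 = -229691489/13441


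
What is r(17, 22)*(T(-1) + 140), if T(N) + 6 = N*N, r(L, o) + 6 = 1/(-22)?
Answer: -17955/22 ≈ -816.14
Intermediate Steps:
r(L, o) = -133/22 (r(L, o) = -6 + 1/(-22) = -6 - 1/22 = -133/22)
T(N) = -6 + N² (T(N) = -6 + N*N = -6 + N²)
r(17, 22)*(T(-1) + 140) = -133*((-6 + (-1)²) + 140)/22 = -133*((-6 + 1) + 140)/22 = -133*(-5 + 140)/22 = -133/22*135 = -17955/22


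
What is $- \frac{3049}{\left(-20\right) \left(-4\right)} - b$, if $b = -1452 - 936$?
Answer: $\frac{187991}{80} \approx 2349.9$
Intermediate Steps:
$b = -2388$
$- \frac{3049}{\left(-20\right) \left(-4\right)} - b = - \frac{3049}{\left(-20\right) \left(-4\right)} - -2388 = - \frac{3049}{80} + 2388 = \frac{187991}{80}$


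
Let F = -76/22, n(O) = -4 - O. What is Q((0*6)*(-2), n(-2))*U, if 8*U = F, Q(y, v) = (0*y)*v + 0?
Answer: 0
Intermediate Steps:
Q(y, v) = 0 (Q(y, v) = 0*v + 0 = 0 + 0 = 0)
F = -38/11 (F = -76*1/22 = -38/11 ≈ -3.4545)
U = -19/44 (U = (⅛)*(-38/11) = -19/44 ≈ -0.43182)
Q((0*6)*(-2), n(-2))*U = 0*(-19/44) = 0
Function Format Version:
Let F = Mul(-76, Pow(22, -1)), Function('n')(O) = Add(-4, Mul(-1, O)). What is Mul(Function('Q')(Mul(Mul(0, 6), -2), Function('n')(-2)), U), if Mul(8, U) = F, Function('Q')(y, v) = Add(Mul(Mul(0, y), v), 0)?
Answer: 0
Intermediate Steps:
Function('Q')(y, v) = 0 (Function('Q')(y, v) = Add(Mul(0, v), 0) = Add(0, 0) = 0)
F = Rational(-38, 11) (F = Mul(-76, Rational(1, 22)) = Rational(-38, 11) ≈ -3.4545)
U = Rational(-19, 44) (U = Mul(Rational(1, 8), Rational(-38, 11)) = Rational(-19, 44) ≈ -0.43182)
Mul(Function('Q')(Mul(Mul(0, 6), -2), Function('n')(-2)), U) = Mul(0, Rational(-19, 44)) = 0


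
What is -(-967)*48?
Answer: 46416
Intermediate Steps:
-(-967)*48 = -967*(-48) = 46416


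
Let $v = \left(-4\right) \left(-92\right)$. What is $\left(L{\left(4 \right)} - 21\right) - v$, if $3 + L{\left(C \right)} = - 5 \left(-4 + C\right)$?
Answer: $-392$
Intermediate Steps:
$L{\left(C \right)} = 17 - 5 C$ ($L{\left(C \right)} = -3 - 5 \left(-4 + C\right) = -3 - \left(-20 + 5 C\right) = 17 - 5 C$)
$v = 368$
$\left(L{\left(4 \right)} - 21\right) - v = \left(\left(17 - 20\right) - 21\right) - 368 = \left(-3 - 21\right) - 368 = -24 - 368 = -392$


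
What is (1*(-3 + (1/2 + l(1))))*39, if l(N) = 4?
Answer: 117/2 ≈ 58.500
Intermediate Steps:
(1*(-3 + (1/2 + l(1))))*39 = (1*(-3 + (1/2 + 4)))*39 = (1*(-3 + (½ + 4)))*39 = (1*(-3 + 9/2))*39 = (1*(3/2))*39 = (3/2)*39 = 117/2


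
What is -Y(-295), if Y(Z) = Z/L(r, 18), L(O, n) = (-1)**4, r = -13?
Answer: 295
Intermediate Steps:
L(O, n) = 1
Y(Z) = Z (Y(Z) = Z/1 = Z*1 = Z)
-Y(-295) = -1*(-295) = 295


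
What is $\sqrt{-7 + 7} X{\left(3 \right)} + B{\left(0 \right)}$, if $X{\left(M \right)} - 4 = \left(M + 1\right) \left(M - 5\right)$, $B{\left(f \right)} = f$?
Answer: $0$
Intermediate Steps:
$X{\left(M \right)} = 4 + \left(1 + M\right) \left(-5 + M\right)$ ($X{\left(M \right)} = 4 + \left(M + 1\right) \left(M - 5\right) = 4 + \left(1 + M\right) \left(-5 + M\right)$)
$\sqrt{-7 + 7} X{\left(3 \right)} + B{\left(0 \right)} = \sqrt{-7 + 7} \left(-1 + 3^{2} - 12\right) + 0 = \sqrt{0} \left(-1 + 9 - 12\right) + 0 = 0 \left(-4\right) + 0 = 0 + 0 = 0$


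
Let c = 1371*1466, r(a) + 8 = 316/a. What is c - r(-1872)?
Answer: 940630471/468 ≈ 2.0099e+6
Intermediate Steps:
r(a) = -8 + 316/a
c = 2009886
c - r(-1872) = 2009886 - (-8 + 316/(-1872)) = 2009886 - (-8 + 316*(-1/1872)) = 2009886 - (-8 - 79/468) = 2009886 - 1*(-3823/468) = 2009886 + 3823/468 = 940630471/468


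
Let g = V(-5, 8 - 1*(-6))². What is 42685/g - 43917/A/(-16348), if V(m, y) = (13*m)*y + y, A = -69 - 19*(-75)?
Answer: 20447782699/370765316096 ≈ 0.055150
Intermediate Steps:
A = 1356 (A = -69 + 1425 = 1356)
V(m, y) = y + 13*m*y (V(m, y) = 13*m*y + y = y + 13*m*y)
g = 802816 (g = ((8 - 1*(-6))*(1 + 13*(-5)))² = ((8 + 6)*(1 - 65))² = (14*(-64))² = (-896)² = 802816)
42685/g - 43917/A/(-16348) = 42685/802816 - 43917/1356/(-16348) = 42685*(1/802816) - 43917*1/1356*(-1/16348) = 42685/802816 - 14639/452*(-1/16348) = 42685/802816 + 14639/7389296 = 20447782699/370765316096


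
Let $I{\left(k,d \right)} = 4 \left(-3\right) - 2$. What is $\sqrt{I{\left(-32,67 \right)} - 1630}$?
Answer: $2 i \sqrt{411} \approx 40.546 i$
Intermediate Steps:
$I{\left(k,d \right)} = -14$ ($I{\left(k,d \right)} = -12 - 2 = -14$)
$\sqrt{I{\left(-32,67 \right)} - 1630} = \sqrt{-14 - 1630} = \sqrt{-1644} = 2 i \sqrt{411}$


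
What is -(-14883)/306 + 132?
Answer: 18425/102 ≈ 180.64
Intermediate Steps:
-(-14883)/306 + 132 = -123*(-121/306) + 132 = 4961/102 + 132 = 18425/102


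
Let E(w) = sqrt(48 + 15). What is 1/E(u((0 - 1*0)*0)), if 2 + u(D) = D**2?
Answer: sqrt(7)/21 ≈ 0.12599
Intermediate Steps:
u(D) = -2 + D**2
E(w) = 3*sqrt(7) (E(w) = sqrt(63) = 3*sqrt(7))
1/E(u((0 - 1*0)*0)) = 1/(3*sqrt(7)) = sqrt(7)/21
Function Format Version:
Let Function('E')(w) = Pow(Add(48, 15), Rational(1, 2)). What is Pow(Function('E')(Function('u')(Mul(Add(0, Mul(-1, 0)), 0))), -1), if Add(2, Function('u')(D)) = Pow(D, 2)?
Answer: Mul(Rational(1, 21), Pow(7, Rational(1, 2))) ≈ 0.12599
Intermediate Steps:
Function('u')(D) = Add(-2, Pow(D, 2))
Function('E')(w) = Mul(3, Pow(7, Rational(1, 2))) (Function('E')(w) = Pow(63, Rational(1, 2)) = Mul(3, Pow(7, Rational(1, 2))))
Pow(Function('E')(Function('u')(Mul(Add(0, Mul(-1, 0)), 0))), -1) = Pow(Mul(3, Pow(7, Rational(1, 2))), -1) = Mul(Rational(1, 21), Pow(7, Rational(1, 2)))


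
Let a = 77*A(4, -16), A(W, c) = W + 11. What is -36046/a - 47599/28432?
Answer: -1079836717/32838960 ≈ -32.883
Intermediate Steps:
A(W, c) = 11 + W
a = 1155 (a = 77*(11 + 4) = 77*15 = 1155)
-36046/a - 47599/28432 = -36046/1155 - 47599/28432 = -1079836717/32838960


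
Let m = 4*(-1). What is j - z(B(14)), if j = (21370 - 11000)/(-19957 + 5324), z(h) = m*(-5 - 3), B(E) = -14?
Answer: -478626/14633 ≈ -32.709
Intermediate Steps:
m = -4
z(h) = 32 (z(h) = -4*(-5 - 3) = -4*(-8) = 32)
j = -10370/14633 (j = 10370/(-14633) = 10370*(-1/14633) = -10370/14633 ≈ -0.70867)
j - z(B(14)) = -10370/14633 - 1*32 = -10370/14633 - 32 = -478626/14633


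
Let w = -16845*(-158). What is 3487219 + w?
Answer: 6148729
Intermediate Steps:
w = 2661510
3487219 + w = 3487219 + 2661510 = 6148729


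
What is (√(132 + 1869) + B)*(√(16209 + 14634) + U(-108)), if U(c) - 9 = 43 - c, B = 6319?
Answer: (160 + 3*√3427)*(6319 + √2001) ≈ 2.1358e+6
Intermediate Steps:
U(c) = 52 - c (U(c) = 9 + (43 - c) = 52 - c)
(√(132 + 1869) + B)*(√(16209 + 14634) + U(-108)) = (√(132 + 1869) + 6319)*(√(16209 + 14634) + (52 - 1*(-108))) = (√2001 + 6319)*(√30843 + (52 + 108)) = (6319 + √2001)*(3*√3427 + 160) = (6319 + √2001)*(160 + 3*√3427) = (160 + 3*√3427)*(6319 + √2001)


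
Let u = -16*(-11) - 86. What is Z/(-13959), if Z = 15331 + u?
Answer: -15421/13959 ≈ -1.1047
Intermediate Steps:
u = 90 (u = 176 - 86 = 90)
Z = 15421 (Z = 15331 + 90 = 15421)
Z/(-13959) = 15421/(-13959) = 15421*(-1/13959) = -15421/13959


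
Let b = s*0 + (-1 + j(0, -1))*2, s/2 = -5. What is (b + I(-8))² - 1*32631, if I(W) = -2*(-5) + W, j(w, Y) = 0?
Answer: -32631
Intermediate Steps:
s = -10 (s = 2*(-5) = -10)
I(W) = 10 + W
b = -2 (b = -10*0 + (-1 + 0)*2 = 0 - 1*2 = 0 - 2 = -2)
(b + I(-8))² - 1*32631 = (-2 + (10 - 8))² - 1*32631 = (-2 + 2)² - 32631 = 0² - 32631 = 0 - 32631 = -32631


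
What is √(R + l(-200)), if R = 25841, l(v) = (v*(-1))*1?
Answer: √26041 ≈ 161.37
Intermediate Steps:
l(v) = -v (l(v) = -v*1 = -v)
√(R + l(-200)) = √(25841 - 1*(-200)) = √(25841 + 200) = √26041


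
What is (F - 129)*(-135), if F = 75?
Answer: 7290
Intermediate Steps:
(F - 129)*(-135) = (75 - 129)*(-135) = -54*(-135) = 7290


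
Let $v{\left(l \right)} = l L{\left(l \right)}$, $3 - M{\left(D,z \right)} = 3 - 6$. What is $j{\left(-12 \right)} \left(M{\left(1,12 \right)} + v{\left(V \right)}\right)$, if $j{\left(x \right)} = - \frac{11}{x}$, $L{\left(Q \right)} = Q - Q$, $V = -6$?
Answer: $\frac{11}{2} \approx 5.5$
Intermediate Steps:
$M{\left(D,z \right)} = 6$ ($M{\left(D,z \right)} = 3 - \left(3 - 6\right) = 3 - -3 = 3 + 3 = 6$)
$L{\left(Q \right)} = 0$
$v{\left(l \right)} = 0$ ($v{\left(l \right)} = l 0 = 0$)
$j{\left(-12 \right)} \left(M{\left(1,12 \right)} + v{\left(V \right)}\right) = - \frac{11}{-12} \left(6 + 0\right) = \left(-11\right) \left(- \frac{1}{12}\right) 6 = \frac{11}{12} \cdot 6 = \frac{11}{2}$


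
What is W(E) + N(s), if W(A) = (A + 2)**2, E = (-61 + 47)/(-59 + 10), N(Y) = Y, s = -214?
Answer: -10230/49 ≈ -208.78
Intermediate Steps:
E = 2/7 (E = -14/(-49) = -14*(-1/49) = 2/7 ≈ 0.28571)
W(A) = (2 + A)**2
W(E) + N(s) = (2 + 2/7)**2 - 214 = (16/7)**2 - 214 = 256/49 - 214 = -10230/49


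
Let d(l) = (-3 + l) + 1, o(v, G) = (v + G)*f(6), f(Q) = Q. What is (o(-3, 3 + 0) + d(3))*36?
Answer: 36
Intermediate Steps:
o(v, G) = 6*G + 6*v (o(v, G) = (v + G)*6 = (G + v)*6 = 6*G + 6*v)
d(l) = -2 + l
(o(-3, 3 + 0) + d(3))*36 = ((6*(3 + 0) + 6*(-3)) + (-2 + 3))*36 = ((6*3 - 18) + 1)*36 = ((18 - 18) + 1)*36 = (0 + 1)*36 = 1*36 = 36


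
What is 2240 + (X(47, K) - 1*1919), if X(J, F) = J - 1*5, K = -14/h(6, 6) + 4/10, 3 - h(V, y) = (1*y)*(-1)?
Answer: 363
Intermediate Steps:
h(V, y) = 3 + y (h(V, y) = 3 - 1*y*(-1) = 3 - y*(-1) = 3 - (-1)*y = 3 + y)
K = -52/45 (K = -14/(3 + 6) + 4/10 = -14/9 + 4*(1/10) = -14*1/9 + 2/5 = -14/9 + 2/5 = -52/45 ≈ -1.1556)
X(J, F) = -5 + J (X(J, F) = J - 5 = -5 + J)
2240 + (X(47, K) - 1*1919) = 2240 + ((-5 + 47) - 1*1919) = 2240 + (42 - 1919) = 2240 - 1877 = 363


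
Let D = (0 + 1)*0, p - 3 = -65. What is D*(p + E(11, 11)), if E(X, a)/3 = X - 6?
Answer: 0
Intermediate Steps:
p = -62 (p = 3 - 65 = -62)
E(X, a) = -18 + 3*X (E(X, a) = 3*(X - 6) = 3*(-6 + X) = -18 + 3*X)
D = 0 (D = 1*0 = 0)
D*(p + E(11, 11)) = 0*(-62 + (-18 + 3*11)) = 0*(-62 + (-18 + 33)) = 0*(-62 + 15) = 0*(-47) = 0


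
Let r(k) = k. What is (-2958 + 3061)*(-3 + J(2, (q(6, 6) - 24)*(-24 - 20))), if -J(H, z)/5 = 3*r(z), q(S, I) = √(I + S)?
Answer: -1631829 + 135960*√3 ≈ -1.3963e+6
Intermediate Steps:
J(H, z) = -15*z
(-2958 + 3061)*(-3 + J(2, (q(6, 6) - 24)*(-24 - 20))) = (-2958 + 3061)*(-3 - 15*(√(6 + 6) - 24)*(-24 - 20)) = 103*(-3 - 15*(√12 - 24)*(-44)) = 103*(-3 - 15*(2*√3 - 24)*(-44)) = 103*(-3 - 15*(-24 + 2*√3)*(-44)) = 103*(-3 - 15*(1056 - 88*√3)) = 103*(-3 + (-15840 + 1320*√3)) = 103*(-15843 + 1320*√3) = -1631829 + 135960*√3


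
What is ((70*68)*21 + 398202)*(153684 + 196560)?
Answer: 174478251528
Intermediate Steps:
((70*68)*21 + 398202)*(153684 + 196560) = (4760*21 + 398202)*350244 = (99960 + 398202)*350244 = 498162*350244 = 174478251528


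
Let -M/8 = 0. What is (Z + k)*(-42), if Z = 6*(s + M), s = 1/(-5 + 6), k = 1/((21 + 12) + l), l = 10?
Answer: -10878/43 ≈ -252.98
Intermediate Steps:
M = 0 (M = -8*0 = 0)
k = 1/43 (k = 1/((21 + 12) + 10) = 1/(33 + 10) = 1/43 ≈ 0.023256)
s = 1 (s = 1/1 = 1)
Z = 6 (Z = 6*(1 + 0) = 6*1 = 6)
(Z + k)*(-42) = (6 + 1/43)*(-42) = (259/43)*(-42) = -10878/43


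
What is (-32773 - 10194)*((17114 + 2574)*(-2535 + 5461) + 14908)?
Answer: -2475844302132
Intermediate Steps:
(-32773 - 10194)*((17114 + 2574)*(-2535 + 5461) + 14908) = -42967*(19688*2926 + 14908) = -42967*(57607088 + 14908) = -42967*57621996 = -2475844302132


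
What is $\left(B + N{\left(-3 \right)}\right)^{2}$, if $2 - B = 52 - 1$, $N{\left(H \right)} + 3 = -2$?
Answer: $2916$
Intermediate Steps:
$N{\left(H \right)} = -5$ ($N{\left(H \right)} = -3 - 2 = -5$)
$B = -49$ ($B = 2 - \left(52 - 1\right) = 2 - 51 = -49$)
$\left(B + N{\left(-3 \right)}\right)^{2} = \left(-49 - 5\right)^{2} = \left(-54\right)^{2} = 2916$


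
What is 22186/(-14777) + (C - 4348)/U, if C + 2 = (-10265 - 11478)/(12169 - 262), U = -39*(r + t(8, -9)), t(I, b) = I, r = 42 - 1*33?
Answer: 84365544505/16664953851 ≈ 5.0625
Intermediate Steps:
r = 9 (r = 42 - 33 = 9)
U = -663 (U = -39*(9 + 8) = -39*17 = -663)
C = -45557/11907 (C = -2 + (-10265 - 11478)/(12169 - 262) = -2 - 21743/11907 = -45557/11907 ≈ -3.8261)
22186/(-14777) + (C - 4348)/U = 22186/(-14777) + (-45557/11907 - 4348)/(-663) = 22186*(-1/14777) - 51817193/11907*(-1/663) = -22186/14777 + 51817193/7894341 = 84365544505/16664953851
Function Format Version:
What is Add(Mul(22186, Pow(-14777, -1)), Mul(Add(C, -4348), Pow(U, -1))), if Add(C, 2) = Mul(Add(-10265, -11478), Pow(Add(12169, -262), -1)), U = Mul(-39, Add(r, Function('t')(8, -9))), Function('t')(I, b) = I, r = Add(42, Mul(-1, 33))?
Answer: Rational(84365544505, 16664953851) ≈ 5.0625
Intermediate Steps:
r = 9 (r = Add(42, -33) = 9)
U = -663 (U = Mul(-39, Add(9, 8)) = Mul(-39, 17) = -663)
C = Rational(-45557, 11907) (C = Add(-2, Mul(Add(-10265, -11478), Pow(Add(12169, -262), -1))) = Add(-2, Mul(-21743, Pow(11907, -1))) = Add(-2, Mul(-21743, Rational(1, 11907))) = Add(-2, Rational(-21743, 11907)) = Rational(-45557, 11907) ≈ -3.8261)
Add(Mul(22186, Pow(-14777, -1)), Mul(Add(C, -4348), Pow(U, -1))) = Add(Mul(22186, Pow(-14777, -1)), Mul(Add(Rational(-45557, 11907), -4348), Pow(-663, -1))) = Add(Mul(22186, Rational(-1, 14777)), Mul(Rational(-51817193, 11907), Rational(-1, 663))) = Add(Rational(-22186, 14777), Rational(51817193, 7894341)) = Rational(84365544505, 16664953851)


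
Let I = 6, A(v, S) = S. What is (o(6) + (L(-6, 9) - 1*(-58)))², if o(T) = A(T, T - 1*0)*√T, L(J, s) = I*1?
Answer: 4312 + 768*√6 ≈ 6193.2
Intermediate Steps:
L(J, s) = 6 (L(J, s) = 6*1 = 6)
o(T) = T^(3/2) (o(T) = (T - 1*0)*√T = (T + 0)*√T = T*√T = T^(3/2))
(o(6) + (L(-6, 9) - 1*(-58)))² = (6^(3/2) + (6 - 1*(-58)))² = (6*√6 + (6 + 58))² = (6*√6 + 64)² = (64 + 6*√6)²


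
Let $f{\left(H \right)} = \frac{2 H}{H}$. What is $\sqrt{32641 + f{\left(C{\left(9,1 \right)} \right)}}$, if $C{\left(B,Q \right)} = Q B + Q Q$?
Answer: $9 \sqrt{403} \approx 180.67$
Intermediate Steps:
$C{\left(B,Q \right)} = Q^{2} + B Q$ ($C{\left(B,Q \right)} = B Q + Q^{2} = Q^{2} + B Q$)
$f{\left(H \right)} = 2$
$\sqrt{32641 + f{\left(C{\left(9,1 \right)} \right)}} = \sqrt{32641 + 2} = \sqrt{32643} = 9 \sqrt{403}$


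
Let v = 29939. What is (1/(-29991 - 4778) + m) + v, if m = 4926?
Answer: 1212221184/34769 ≈ 34865.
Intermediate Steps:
(1/(-29991 - 4778) + m) + v = (1/(-29991 - 4778) + 4926) + 29939 = (1/(-34769) + 4926) + 29939 = (-1/34769 + 4926) + 29939 = 171272093/34769 + 29939 = 1212221184/34769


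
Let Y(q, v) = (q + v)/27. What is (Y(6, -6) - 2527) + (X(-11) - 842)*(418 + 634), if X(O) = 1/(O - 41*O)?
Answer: -97713947/110 ≈ -8.8831e+5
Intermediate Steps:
X(O) = -1/(40*O) (X(O) = 1/(-40*O) = -1/(40*O))
Y(q, v) = q/27 + v/27 (Y(q, v) = (q + v)*(1/27) = q/27 + v/27)
(Y(6, -6) - 2527) + (X(-11) - 842)*(418 + 634) = (((1/27)*6 + (1/27)*(-6)) - 2527) + (-1/40/(-11) - 842)*(418 + 634) = ((2/9 - 2/9) - 2527) + (-1/40*(-1/11) - 842)*1052 = (0 - 2527) + (1/440 - 842)*1052 = -2527 - 370479/440*1052 = -2527 - 97435977/110 = -97713947/110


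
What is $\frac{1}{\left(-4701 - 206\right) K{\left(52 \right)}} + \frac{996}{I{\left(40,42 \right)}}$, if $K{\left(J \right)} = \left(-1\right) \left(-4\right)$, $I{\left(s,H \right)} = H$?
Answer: $\frac{465463}{19628} \approx 23.714$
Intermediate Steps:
$K{\left(J \right)} = 4$
$\frac{1}{\left(-4701 - 206\right) K{\left(52 \right)}} + \frac{996}{I{\left(40,42 \right)}} = \frac{1}{\left(-4701 - 206\right) 4} + \frac{996}{42} = \frac{1}{-4907} \cdot \frac{1}{4} + 996 \cdot \frac{1}{42} = \left(- \frac{1}{4907}\right) \frac{1}{4} + \frac{166}{7} = - \frac{1}{19628} + \frac{166}{7} = \frac{465463}{19628}$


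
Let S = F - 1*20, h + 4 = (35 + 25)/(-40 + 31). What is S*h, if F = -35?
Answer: 1760/3 ≈ 586.67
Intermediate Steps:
h = -32/3 (h = -4 + (35 + 25)/(-40 + 31) = -4 + 60/(-9) = -4 + 60*(-⅑) = -4 - 20/3 = -32/3 ≈ -10.667)
S = -55 (S = -35 - 1*20 = -35 - 20 = -55)
S*h = -55*(-32/3) = 1760/3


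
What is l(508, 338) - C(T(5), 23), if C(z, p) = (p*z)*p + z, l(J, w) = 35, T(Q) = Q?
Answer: -2615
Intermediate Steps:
C(z, p) = z + z*p² (C(z, p) = z*p² + z = z + z*p²)
l(508, 338) - C(T(5), 23) = 35 - 5*(1 + 23²) = 35 - 5*(1 + 529) = 35 - 5*530 = 35 - 1*2650 = 35 - 2650 = -2615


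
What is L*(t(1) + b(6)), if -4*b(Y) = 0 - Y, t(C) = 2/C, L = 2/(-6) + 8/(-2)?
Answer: -91/6 ≈ -15.167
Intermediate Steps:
L = -13/3 (L = 2*(-1/6) + 8*(-1/2) = -1/3 - 4 = -13/3 ≈ -4.3333)
b(Y) = Y/4 (b(Y) = -(0 - Y)/4 = -(-1)*Y/4 = Y/4)
L*(t(1) + b(6)) = -13*(2/1 + (1/4)*6)/3 = -13*(2*1 + 3/2)/3 = -13*(2 + 3/2)/3 = -13/3*7/2 = -91/6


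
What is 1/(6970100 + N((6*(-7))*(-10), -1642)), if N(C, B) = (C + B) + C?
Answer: 1/6969298 ≈ 1.4349e-7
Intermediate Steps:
N(C, B) = B + 2*C (N(C, B) = (B + C) + C = B + 2*C)
1/(6970100 + N((6*(-7))*(-10), -1642)) = 1/(6970100 + (-1642 + 2*((6*(-7))*(-10)))) = 1/(6970100 + (-1642 + 2*(-42*(-10)))) = 1/(6970100 + (-1642 + 2*420)) = 1/(6970100 + (-1642 + 840)) = 1/(6970100 - 802) = 1/6969298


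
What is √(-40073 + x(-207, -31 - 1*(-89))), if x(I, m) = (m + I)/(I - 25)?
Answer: I*√539213646/116 ≈ 200.18*I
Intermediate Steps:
x(I, m) = (I + m)/(-25 + I)
√(-40073 + x(-207, -31 - 1*(-89))) = √(-40073 + (-207 + (-31 - 1*(-89)))/(-25 - 207)) = √(-40073 + (-207 + (-31 + 89))/(-232)) = √(-40073 - (-207 + 58)/232) = √(-40073 - 1/232*(-149)) = √(-40073 + 149/232) = √(-9296787/232) = I*√539213646/116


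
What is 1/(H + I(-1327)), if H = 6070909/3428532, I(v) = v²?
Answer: 3428532/6037407497137 ≈ 5.6788e-7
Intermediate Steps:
H = 6070909/3428532 (H = 6070909*(1/3428532) = 6070909/3428532 ≈ 1.7707)
1/(H + I(-1327)) = 1/(6070909/3428532 + (-1327)²) = 1/(6070909/3428532 + 1760929) = 1/(6037407497137/3428532) = 3428532/6037407497137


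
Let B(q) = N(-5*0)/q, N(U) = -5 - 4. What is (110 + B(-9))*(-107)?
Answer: -11877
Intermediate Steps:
N(U) = -9
B(q) = -9/q
(110 + B(-9))*(-107) = (110 - 9/(-9))*(-107) = (110 - 9*(-1/9))*(-107) = (110 + 1)*(-107) = 111*(-107) = -11877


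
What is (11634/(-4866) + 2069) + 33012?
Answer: 28448752/811 ≈ 35079.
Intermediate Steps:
(11634/(-4866) + 2069) + 33012 = (11634*(-1/4866) + 2069) + 33012 = (-1939/811 + 2069) + 33012 = 1676020/811 + 33012 = 28448752/811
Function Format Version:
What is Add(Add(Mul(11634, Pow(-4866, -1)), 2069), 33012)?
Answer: Rational(28448752, 811) ≈ 35079.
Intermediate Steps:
Add(Add(Mul(11634, Pow(-4866, -1)), 2069), 33012) = Add(Add(Mul(11634, Rational(-1, 4866)), 2069), 33012) = Add(Add(Rational(-1939, 811), 2069), 33012) = Add(Rational(1676020, 811), 33012) = Rational(28448752, 811)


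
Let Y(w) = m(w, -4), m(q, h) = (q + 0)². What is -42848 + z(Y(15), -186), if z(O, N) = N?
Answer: -43034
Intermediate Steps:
m(q, h) = q²
Y(w) = w²
-42848 + z(Y(15), -186) = -42848 - 186 = -43034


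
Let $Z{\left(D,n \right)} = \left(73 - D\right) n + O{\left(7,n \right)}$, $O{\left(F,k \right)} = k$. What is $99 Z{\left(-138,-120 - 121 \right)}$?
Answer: $-5058108$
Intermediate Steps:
$Z{\left(D,n \right)} = n + n \left(73 - D\right)$ ($Z{\left(D,n \right)} = \left(73 - D\right) n + n = n \left(73 - D\right) + n = n + n \left(73 - D\right)$)
$99 Z{\left(-138,-120 - 121 \right)} = 99 \left(-120 - 121\right) \left(74 - -138\right) = 99 \left(-120 - 121\right) \left(74 + 138\right) = 99 \left(\left(-241\right) 212\right) = 99 \left(-51092\right) = -5058108$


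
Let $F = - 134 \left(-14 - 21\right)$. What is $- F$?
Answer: $-4690$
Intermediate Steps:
$F = 4690$ ($F = \left(-134\right) \left(-35\right) = 4690$)
$- F = \left(-1\right) 4690 = -4690$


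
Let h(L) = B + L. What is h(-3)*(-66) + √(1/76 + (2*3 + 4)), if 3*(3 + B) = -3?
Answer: 462 + √14459/38 ≈ 465.16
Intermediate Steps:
B = -4 (B = -3 + (⅓)*(-3) = -3 - 1 = -4)
h(L) = -4 + L
h(-3)*(-66) + √(1/76 + (2*3 + 4)) = (-4 - 3)*(-66) + √(1/76 + (2*3 + 4)) = -7*(-66) + √(1/76 + (6 + 4)) = 462 + √(1/76 + 10) = 462 + √(761/76) = 462 + √14459/38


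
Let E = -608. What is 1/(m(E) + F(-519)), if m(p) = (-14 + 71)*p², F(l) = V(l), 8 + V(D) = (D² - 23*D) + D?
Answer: 1/21351619 ≈ 4.6835e-8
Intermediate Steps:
V(D) = -8 + D² - 22*D (V(D) = -8 + ((D² - 23*D) + D) = -8 + (D² - 22*D) = -8 + D² - 22*D)
F(l) = -8 + l² - 22*l
m(p) = 57*p²
1/(m(E) + F(-519)) = 1/(57*(-608)² + (-8 + (-519)² - 22*(-519))) = 1/(57*369664 + (-8 + 269361 + 11418)) = 1/(21070848 + 280771) = 1/21351619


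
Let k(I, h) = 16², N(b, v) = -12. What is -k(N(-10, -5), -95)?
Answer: -256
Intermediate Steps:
k(I, h) = 256
-k(N(-10, -5), -95) = -1*256 = -256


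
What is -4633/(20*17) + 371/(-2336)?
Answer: -2737207/198560 ≈ -13.785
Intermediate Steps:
-4633/(20*17) + 371/(-2336) = -4633/340 + 371*(-1/2336) = -4633*1/340 - 371/2336 = -4633/340 - 371/2336 = -2737207/198560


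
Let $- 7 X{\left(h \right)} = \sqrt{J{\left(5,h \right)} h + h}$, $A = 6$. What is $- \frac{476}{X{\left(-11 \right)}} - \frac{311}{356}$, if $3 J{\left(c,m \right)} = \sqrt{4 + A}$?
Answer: $- \frac{311}{356} - \frac{3332 i \sqrt{33}}{11 \sqrt{3 + \sqrt{10}}} \approx -0.8736 - 700.97 i$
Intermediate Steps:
$J{\left(c,m \right)} = \frac{\sqrt{10}}{3}$ ($J{\left(c,m \right)} = \frac{\sqrt{4 + 6}}{3} = \frac{\sqrt{10}}{3}$)
$X{\left(h \right)} = - \frac{\sqrt{h + \frac{h \sqrt{10}}{3}}}{7}$ ($X{\left(h \right)} = - \frac{\sqrt{\frac{\sqrt{10}}{3} h + h}}{7} = - \frac{\sqrt{\frac{h \sqrt{10}}{3} + h}}{7} = - \frac{\sqrt{h + \frac{h \sqrt{10}}{3}}}{7}$)
$- \frac{476}{X{\left(-11 \right)}} - \frac{311}{356} = - \frac{476}{\left(- \frac{1}{21}\right) \sqrt{3} \sqrt{-11} \sqrt{3 + \sqrt{10}}} - \frac{311}{356} = - \frac{476}{\left(- \frac{1}{21}\right) \sqrt{3} i \sqrt{11} \sqrt{3 + \sqrt{10}}} - \frac{311}{356} = - \frac{476}{\left(- \frac{1}{21}\right) i \sqrt{33} \sqrt{3 + \sqrt{10}}} - \frac{311}{356} = - 476 \frac{7 i \sqrt{33}}{11 \sqrt{3 + \sqrt{10}}} - \frac{311}{356} = - \frac{3332 i \sqrt{33}}{11 \sqrt{3 + \sqrt{10}}} - \frac{311}{356} = - \frac{311}{356} - \frac{3332 i \sqrt{33}}{11 \sqrt{3 + \sqrt{10}}}$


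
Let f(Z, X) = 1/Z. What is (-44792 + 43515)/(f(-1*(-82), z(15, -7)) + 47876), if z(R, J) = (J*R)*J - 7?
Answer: -104714/3925833 ≈ -0.026673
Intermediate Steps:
z(R, J) = -7 + R*J² (z(R, J) = R*J² - 7 = -7 + R*J²)
(-44792 + 43515)/(f(-1*(-82), z(15, -7)) + 47876) = (-44792 + 43515)/(1/(-1*(-82)) + 47876) = -1277/(1/82 + 47876) = -1277/3925833/82 = -1277*82/3925833 = -104714/3925833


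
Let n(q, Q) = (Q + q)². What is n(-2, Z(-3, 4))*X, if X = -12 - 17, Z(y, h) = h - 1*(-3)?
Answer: -725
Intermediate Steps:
Z(y, h) = 3 + h (Z(y, h) = h + 3 = 3 + h)
X = -29
n(-2, Z(-3, 4))*X = ((3 + 4) - 2)²*(-29) = (7 - 2)²*(-29) = 5²*(-29) = 25*(-29) = -725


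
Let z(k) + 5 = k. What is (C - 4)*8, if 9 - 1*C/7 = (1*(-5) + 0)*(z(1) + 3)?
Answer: 192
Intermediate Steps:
z(k) = -5 + k
C = 28 (C = 63 - 7*(1*(-5) + 0)*((-5 + 1) + 3) = 63 - 7*(-5 + 0)*(-4 + 3) = 63 - (-35)*(-1) = 63 - 7*5 = 63 - 35 = 28)
(C - 4)*8 = (28 - 4)*8 = 24*8 = 192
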